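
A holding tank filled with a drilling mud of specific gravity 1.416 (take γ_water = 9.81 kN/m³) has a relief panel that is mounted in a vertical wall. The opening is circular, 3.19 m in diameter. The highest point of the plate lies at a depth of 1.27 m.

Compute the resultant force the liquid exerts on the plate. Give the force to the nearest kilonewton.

F ≈ 318 kN

γ = 1.416 × 9.81 = 13.89096 kN/m³.
The centroid is at the centre, 1.595 m below the top of the plate, so the centroid depth is h_c = 1.27 + 1.595 = 2.865 m.
A = π(1.595)² = 7.99229 m².
Resultant F = γ·h_c·A = 13.89096 × 2.865 × 7.99229 = 318.074 kN.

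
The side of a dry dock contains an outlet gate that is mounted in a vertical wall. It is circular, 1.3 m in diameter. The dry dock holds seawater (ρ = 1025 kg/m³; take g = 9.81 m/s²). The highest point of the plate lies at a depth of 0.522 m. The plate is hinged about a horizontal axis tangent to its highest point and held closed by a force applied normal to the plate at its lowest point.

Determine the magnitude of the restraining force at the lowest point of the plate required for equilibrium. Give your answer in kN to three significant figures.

P ≈ 8.91 kN

γ = ρg = 1025 × 9.81 / 1000 = 10.05525 kN/m³.
The centroid is at the centre, 0.65 m below the top of the plate, so the centroid depth is h_c = 0.522 + 0.65 = 1.172 m.
A = π(0.65)² = 1.32732 m².
Resultant F = γ·h_c·A = 10.05525 × 1.172 × 1.32732 = 15.6421 kN.
I_c = πr⁴/4 = π × 0.65⁴/4 = 0.140198 m⁴.
Centre of pressure: y_p = y_c + I_c/(y_c·A) = 1.172 + 0.140198/(1.172 × 1.32732) = 1.172 + 0.0901236 = 1.26212 m along the plane.
The resultant acts 0.65 + 0.0901236 = 0.740124 m (along the plate) below the hinge at the top edge, so the moment about the hinge is M = F × 0.740124 = 15.6421 × 0.740124 = 11.5771 kN·m.
A normal force at the bottom, 1.3 m from the hinge, must supply this moment: P = 11.5771/1.3 = 8.90546 kN.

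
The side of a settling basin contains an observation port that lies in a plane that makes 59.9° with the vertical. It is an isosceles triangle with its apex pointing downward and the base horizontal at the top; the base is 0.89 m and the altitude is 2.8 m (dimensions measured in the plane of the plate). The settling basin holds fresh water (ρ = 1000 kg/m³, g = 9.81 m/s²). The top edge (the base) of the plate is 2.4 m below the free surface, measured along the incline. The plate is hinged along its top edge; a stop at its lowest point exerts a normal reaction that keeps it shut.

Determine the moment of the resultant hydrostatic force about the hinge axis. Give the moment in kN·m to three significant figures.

γ = ρg = 1000 × 9.81 = 9810 N/m³ = 9.81 kN/m³.
The plate makes 59.9° with the vertical, i.e. θ = 90° − 59.9° = 30.1° to the horizontal. Measuring y along the incline from the free-surface line, vertical depth h = y·sinθ with sinθ = 0.501511.
With the apex down, the centroid sits h/3 = 2.8/3 = 0.933333 m below the base (the top edge), so y_c = 2.4 + 0.933333 = 3.33333 m and h_c = 3.33333 × 0.501511 = 1.6717 m.
A = ½ × 0.89 × 2.8 = 1.246 m².
Resultant F = γ·h_c·A = 9.81 × 1.6717 × 1.246 = 20.4336 kN.
I_c = b·h³/36 = 0.89 × 2.8³/36 = 0.542702 m⁴.
Centre of pressure: y_p = y_c + I_c/(y_c·A) = 3.33333 + 0.542702/(3.33333 × 1.246) = 3.33333 + 0.130667 = 3.464 m along the plane.
The resultant acts 0.933333 + 0.130667 = 1.064 m (along the plate) below the hinge at the top edge, so the moment about the hinge is M = F × 1.064 = 20.4336 × 1.064 = 21.7414 kN·m.

M ≈ 21.7 kN·m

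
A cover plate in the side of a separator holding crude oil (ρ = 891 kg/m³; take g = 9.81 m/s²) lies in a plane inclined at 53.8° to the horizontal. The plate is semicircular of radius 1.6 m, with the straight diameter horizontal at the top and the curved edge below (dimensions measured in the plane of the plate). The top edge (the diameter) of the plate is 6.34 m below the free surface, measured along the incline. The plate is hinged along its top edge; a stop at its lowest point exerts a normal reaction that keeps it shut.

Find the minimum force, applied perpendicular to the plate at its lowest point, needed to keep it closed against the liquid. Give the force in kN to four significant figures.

γ = ρg = 891 × 9.81 / 1000 = 8.74071 kN/m³.
Let θ = 53.8° be the plate's angle to the horizontal; measure y along the incline from where the plane meets the free surface. Vertical depth h = y·sinθ with sinθ = 0.806960.
The centroid of a semicircle lies 4r/(3π) = 0.679061 m from the diameter, here below the top edge, so y_c = 6.34 + 0.679061 = 7.01906 m and h_c = 7.01906 × 0.806960 = 5.6641 m.
A = πr²/2 = π × 1.6²/2 = 4.02124 m².
Resultant F = γ·h_c·A = 8.74071 × 5.6641 × 4.02124 = 199.085 kN.
I_c = (π/8 − 8/(9π))·r⁴ = 0.109757 × 1.6⁴ = 0.719303 m⁴.
Centre of pressure: y_p = y_c + I_c/(y_c·A) = 7.01906 + 0.719303/(7.01906 × 4.02124) = 7.01906 + 0.0254843 = 7.04454 m along the plane.
The resultant acts 0.679061 + 0.0254843 = 0.704545 m (along the plate) below the hinge at the top edge, so the moment about the hinge is M = F × 0.704545 = 199.085 × 0.704545 = 140.264 kN·m.
A normal force at the bottom, 1.6 m from the hinge, must supply this moment: P = 140.264/1.6 = 87.665 kN.

P ≈ 87.67 kN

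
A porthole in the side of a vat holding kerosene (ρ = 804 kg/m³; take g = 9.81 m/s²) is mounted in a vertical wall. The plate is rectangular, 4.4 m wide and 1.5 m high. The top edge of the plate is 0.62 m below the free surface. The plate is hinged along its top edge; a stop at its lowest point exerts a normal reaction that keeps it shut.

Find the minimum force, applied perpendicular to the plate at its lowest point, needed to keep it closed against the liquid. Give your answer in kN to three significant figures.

γ = ρg = 804 × 9.81 / 1000 = 7.88724 kN/m³.
The centroid lies 1.5/2 = 0.75 m below the top edge, so the centroid depth is h_c = 0.62 + 0.75 = 1.37 m.
A = 4.4 × 1.5 = 6.6 m².
Resultant F = γ·h_c·A = 7.88724 × 1.37 × 6.6 = 71.3164 kN.
I_c = b·h³/12 = 4.4 × 1.5³/12 = 1.2375 m⁴.
Centre of pressure: y_p = y_c + I_c/(y_c·A) = 1.37 + 1.2375/(1.37 × 6.6) = 1.37 + 0.136861 = 1.50686 m along the plane.
The resultant acts 0.75 + 0.136861 = 0.886861 m (along the plate) below the hinge at the top edge, so the moment about the hinge is M = F × 0.886861 = 71.3164 × 0.886861 = 63.2477 kN·m.
A normal force at the bottom, 1.5 m from the hinge, must supply this moment: P = 63.2477/1.5 = 42.1651 kN.

P ≈ 42.2 kN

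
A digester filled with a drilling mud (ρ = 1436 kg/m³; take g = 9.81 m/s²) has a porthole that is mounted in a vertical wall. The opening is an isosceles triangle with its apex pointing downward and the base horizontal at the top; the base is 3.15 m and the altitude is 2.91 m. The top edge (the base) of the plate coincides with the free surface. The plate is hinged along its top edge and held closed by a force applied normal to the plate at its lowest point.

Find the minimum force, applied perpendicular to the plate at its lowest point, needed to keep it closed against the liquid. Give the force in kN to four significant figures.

P ≈ 31.31 kN

γ = ρg = 1436 × 9.81 / 1000 = 14.08716 kN/m³.
With the apex down, the centroid sits h/3 = 2.91/3 = 0.97 m below the base (the top edge), so the centroid depth is h_c = 0.97 m.
A = ½ × 3.15 × 2.91 = 4.58325 m².
Resultant F = γ·h_c·A = 14.08716 × 0.97 × 4.58325 = 62.628 kN.
I_c = b·h³/36 = 3.15 × 2.91³/36 = 2.15619 m⁴.
Centre of pressure: y_p = y_c + I_c/(y_c·A) = 0.97 + 2.15619/(0.97 × 4.58325) = 0.97 + 0.485 = 1.455 m along the plane.
The resultant acts 0.97 + 0.485 = 1.455 m (along the plate) below the hinge at the top edge, so the moment about the hinge is M = F × 1.455 = 62.628 × 1.455 = 91.1237 kN·m.
A normal force at the bottom, 2.91 m from the hinge, must supply this moment: P = 91.1237/2.91 = 31.314 kN.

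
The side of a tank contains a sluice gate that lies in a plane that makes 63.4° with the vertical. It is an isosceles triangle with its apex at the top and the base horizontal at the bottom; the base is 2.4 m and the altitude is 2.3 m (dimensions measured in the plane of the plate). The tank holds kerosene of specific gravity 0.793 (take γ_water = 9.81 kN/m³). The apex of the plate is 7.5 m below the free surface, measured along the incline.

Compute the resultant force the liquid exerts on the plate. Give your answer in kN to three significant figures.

γ = 0.793 × 9.81 = 7.77933 kN/m³.
The plate makes 63.4° with the vertical, i.e. θ = 90° − 63.4° = 26.6° to the horizontal. Measuring y along the incline from the free-surface line, vertical depth h = y·sinθ with sinθ = 0.447759.
With the apex up, the centroid sits 2h/3 = 2 × 2.3/3 = 1.53333 m below the apex, so y_c = 7.5 + 1.53333 = 9.03333 m and h_c = 9.03333 × 0.447759 = 4.04475 m.
A = ½ × 2.4 × 2.3 = 2.76 m².
Resultant F = γ·h_c·A = 7.77933 × 4.04475 × 2.76 = 86.8446 kN.

F ≈ 86.8 kN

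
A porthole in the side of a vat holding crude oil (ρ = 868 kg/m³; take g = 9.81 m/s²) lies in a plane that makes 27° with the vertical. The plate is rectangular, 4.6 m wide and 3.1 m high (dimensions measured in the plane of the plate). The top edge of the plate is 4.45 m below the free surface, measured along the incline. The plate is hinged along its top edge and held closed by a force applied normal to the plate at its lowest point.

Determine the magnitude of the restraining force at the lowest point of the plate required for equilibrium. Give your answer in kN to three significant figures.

P ≈ 353 kN

γ = ρg = 868 × 9.81 / 1000 = 8.51508 kN/m³.
The plate makes 27° with the vertical, i.e. θ = 90° − 27° = 63° to the horizontal. Measuring y along the incline from the free-surface line, vertical depth h = y·sinθ with sinθ = 0.891007.
The centroid lies 3.1/2 = 1.55 m below the top edge, so y_c = 4.45 + 1.55 = 6 m and h_c = 6 × 0.891007 = 5.34604 m.
A = 4.6 × 3.1 = 14.26 m².
Resultant F = γ·h_c·A = 8.51508 × 5.34604 × 14.26 = 649.143 kN.
I_c = b·h³/12 = 4.6 × 3.1³/12 = 11.4199 m⁴.
Centre of pressure: y_p = y_c + I_c/(y_c·A) = 6 + 11.4199/(6 × 14.26) = 6 + 0.133472 = 6.13347 m along the plane.
The resultant acts 1.55 + 0.133472 = 1.68347 m (along the plate) below the hinge at the top edge, so the moment about the hinge is M = F × 1.68347 = 649.143 × 1.68347 = 1092.81 kN·m.
A normal force at the bottom, 3.1 m from the hinge, must supply this moment: P = 1092.81/3.1 = 352.519 kN.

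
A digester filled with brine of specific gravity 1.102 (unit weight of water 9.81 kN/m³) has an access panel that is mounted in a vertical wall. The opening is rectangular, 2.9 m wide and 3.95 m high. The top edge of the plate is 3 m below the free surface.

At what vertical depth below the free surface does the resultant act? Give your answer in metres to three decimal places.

h_p = 5.236 m

γ = 1.102 × 9.81 = 10.81062 kN/m³.
The centroid lies 3.95/2 = 1.975 m below the top edge, so the centroid depth is h_c = 3 + 1.975 = 4.975 m.
A = 2.9 × 3.95 = 11.455 m².
Resultant F = γ·h_c·A = 10.81062 × 4.975 × 11.455 = 616.082 kN.
I_c = b·h³/12 = 2.9 × 3.95³/12 = 14.8939 m⁴.
Centre of pressure: y_p = y_c + I_c/(y_c·A) = 4.975 + 14.8939/(4.975 × 11.455) = 4.975 + 0.261349 = 5.23635 m along the plane.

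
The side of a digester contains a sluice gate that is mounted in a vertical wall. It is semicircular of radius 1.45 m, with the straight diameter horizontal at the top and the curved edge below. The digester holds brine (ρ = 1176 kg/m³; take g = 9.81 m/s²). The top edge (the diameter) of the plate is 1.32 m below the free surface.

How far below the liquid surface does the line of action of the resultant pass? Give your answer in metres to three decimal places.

γ = ρg = 1176 × 9.81 / 1000 = 11.53656 kN/m³.
The centroid of a semicircle lies 4r/(3π) = 0.615399 m from the diameter, here below the top edge, so the centroid depth is h_c = 1.32 + 0.615399 = 1.9354 m.
A = πr²/2 = π × 1.45²/2 = 3.3026 m².
Resultant F = γ·h_c·A = 11.53656 × 1.9354 × 3.3026 = 73.74 kN.
I_c = (π/8 − 8/(9π))·r⁴ = 0.109757 × 1.45⁴ = 0.485182 m⁴.
Centre of pressure: y_p = y_c + I_c/(y_c·A) = 1.9354 + 0.485182/(1.9354 × 3.3026) = 1.9354 + 0.0759063 = 2.01131 m along the plane.

h_p = 2.011 m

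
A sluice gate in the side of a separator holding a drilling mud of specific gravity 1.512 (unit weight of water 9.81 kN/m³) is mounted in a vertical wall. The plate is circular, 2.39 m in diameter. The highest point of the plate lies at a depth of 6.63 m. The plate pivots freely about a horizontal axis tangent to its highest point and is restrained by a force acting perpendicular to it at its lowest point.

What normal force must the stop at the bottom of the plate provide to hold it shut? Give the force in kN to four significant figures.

P ≈ 270.3 kN

γ = 1.512 × 9.81 = 14.83272 kN/m³.
The centroid is at the centre, 1.195 m below the top of the plate, so the centroid depth is h_c = 6.63 + 1.195 = 7.825 m.
A = π(1.195)² = 4.48627 m².
Resultant F = γ·h_c·A = 14.83272 × 7.825 × 4.48627 = 520.704 kN.
I_c = πr⁴/4 = π × 1.195⁴/4 = 1.60163 m⁴.
Centre of pressure: y_p = y_c + I_c/(y_c·A) = 7.825 + 1.60163/(7.825 × 4.48627) = 7.825 + 0.0456239 = 7.87062 m along the plane.
The resultant acts 1.195 + 0.0456239 = 1.24062 m (along the plate) below the hinge at the top edge, so the moment about the hinge is M = F × 1.24062 = 520.704 × 1.24062 = 645.996 kN·m.
A normal force at the bottom, 2.39 m from the hinge, must supply this moment: P = 645.996/2.39 = 270.291 kN.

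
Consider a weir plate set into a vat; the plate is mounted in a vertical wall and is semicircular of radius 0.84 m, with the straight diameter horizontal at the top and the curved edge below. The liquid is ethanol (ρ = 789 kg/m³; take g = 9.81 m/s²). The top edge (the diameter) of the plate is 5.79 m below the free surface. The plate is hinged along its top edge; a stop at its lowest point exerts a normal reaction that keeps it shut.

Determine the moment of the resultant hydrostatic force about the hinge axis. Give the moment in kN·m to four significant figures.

M ≈ 19.22 kN·m

γ = ρg = 789 × 9.81 / 1000 = 7.74009 kN/m³.
The centroid of a semicircle lies 4r/(3π) = 0.356507 m from the diameter, here below the top edge, so the centroid depth is h_c = 5.79 + 0.356507 = 6.14651 m.
A = πr²/2 = π × 0.84²/2 = 1.10835 m².
Resultant F = γ·h_c·A = 7.74009 × 6.14651 × 1.10835 = 52.7292 kN.
I_c = (π/8 − 8/(9π))·r⁴ = 0.109757 × 0.84⁴ = 0.0546449 m⁴.
Centre of pressure: y_p = y_c + I_c/(y_c·A) = 6.14651 + 0.0546449/(6.14651 × 1.10835) = 6.14651 + 0.00802129 = 6.15453 m along the plane.
The resultant acts 0.356507 + 0.00802129 = 0.364528 m (along the plate) below the hinge at the top edge, so the moment about the hinge is M = F × 0.364528 = 52.7292 × 0.364528 = 19.2213 kN·m.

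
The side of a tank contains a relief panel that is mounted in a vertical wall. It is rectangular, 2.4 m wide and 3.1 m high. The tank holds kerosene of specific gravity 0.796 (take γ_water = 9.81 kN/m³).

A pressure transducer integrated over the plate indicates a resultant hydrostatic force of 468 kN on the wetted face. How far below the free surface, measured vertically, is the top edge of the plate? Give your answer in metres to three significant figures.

γ = 0.796 × 9.81 = 7.80876 kN/m³.
A = 2.4 × 3.1 = 7.44 m².
From F = γ·h_c·A, the centroid depth is h_c = 468/(7.80876 × 7.44) = 8.05547 m.
The centroid lies 3.1/2 = 1.55 m below the top edge, so the top edge sits at h_top = 8.05547 − 1.55 = 6.50547 m below the surface.

d_top ≈ 6.51 m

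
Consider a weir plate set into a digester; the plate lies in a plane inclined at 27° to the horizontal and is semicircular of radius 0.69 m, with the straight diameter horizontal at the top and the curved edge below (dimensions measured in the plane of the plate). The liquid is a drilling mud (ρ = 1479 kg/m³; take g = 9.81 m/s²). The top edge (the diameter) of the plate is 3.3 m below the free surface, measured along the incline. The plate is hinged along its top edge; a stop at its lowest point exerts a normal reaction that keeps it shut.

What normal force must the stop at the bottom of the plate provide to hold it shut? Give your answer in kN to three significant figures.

γ = ρg = 1479 × 9.81 / 1000 = 14.50899 kN/m³.
Let θ = 27° be the plate's angle to the horizontal; measure y along the incline from where the plane meets the free surface. Vertical depth h = y·sinθ with sinθ = 0.453990.
The centroid of a semicircle lies 4r/(3π) = 0.292845 m from the diameter, here below the top edge, so y_c = 3.3 + 0.292845 = 3.59284 m and h_c = 3.59284 × 0.453990 = 1.63111 m.
A = πr²/2 = π × 0.69²/2 = 0.747856 m².
Resultant F = γ·h_c·A = 14.50899 × 1.63111 × 0.747856 = 17.6986 kN.
I_c = (π/8 − 8/(9π))·r⁴ = 0.109757 × 0.69⁴ = 0.0248788 m⁴.
Centre of pressure: y_p = y_c + I_c/(y_c·A) = 3.59284 + 0.0248788/(3.59284 × 0.747856) = 3.59284 + 0.0092592 = 3.6021 m along the plane.
The resultant acts 0.292845 + 0.0092592 = 0.302104 m (along the plate) below the hinge at the top edge, so the moment about the hinge is M = F × 0.302104 = 17.6986 × 0.302104 = 5.34682 kN·m.
A normal force at the bottom, 0.69 m from the hinge, must supply this moment: P = 5.34682/0.69 = 7.74901 kN.

P ≈ 7.75 kN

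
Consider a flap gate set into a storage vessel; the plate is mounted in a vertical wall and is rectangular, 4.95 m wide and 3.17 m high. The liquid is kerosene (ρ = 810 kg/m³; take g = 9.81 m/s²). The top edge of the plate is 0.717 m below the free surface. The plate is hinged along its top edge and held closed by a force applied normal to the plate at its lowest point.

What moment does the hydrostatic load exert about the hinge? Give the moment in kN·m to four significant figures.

M ≈ 559.4 kN·m

γ = ρg = 810 × 9.81 / 1000 = 7.9461 kN/m³.
The centroid lies 3.17/2 = 1.585 m below the top edge, so the centroid depth is h_c = 0.717 + 1.585 = 2.302 m.
A = 4.95 × 3.17 = 15.6915 m².
Resultant F = γ·h_c·A = 7.9461 × 2.302 × 15.6915 = 287.028 kN.
I_c = b·h³/12 = 4.95 × 3.17³/12 = 13.1402 m⁴.
Centre of pressure: y_p = y_c + I_c/(y_c·A) = 2.302 + 13.1402/(2.302 × 15.6915) = 2.302 + 0.363774 = 2.66577 m along the plane.
The resultant acts 1.585 + 0.363774 = 1.94877 m (along the plate) below the hinge at the top edge, so the moment about the hinge is M = F × 1.94877 = 287.028 × 1.94877 = 559.352 kN·m.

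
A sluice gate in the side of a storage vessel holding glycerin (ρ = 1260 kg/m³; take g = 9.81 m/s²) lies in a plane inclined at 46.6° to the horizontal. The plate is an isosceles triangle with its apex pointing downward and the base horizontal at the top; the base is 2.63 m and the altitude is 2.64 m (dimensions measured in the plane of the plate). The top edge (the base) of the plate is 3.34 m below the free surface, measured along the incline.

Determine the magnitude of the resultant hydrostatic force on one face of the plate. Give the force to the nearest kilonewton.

γ = ρg = 1260 × 9.81 / 1000 = 12.3606 kN/m³.
Let θ = 46.6° be the plate's angle to the horizontal; measure y along the incline from where the plane meets the free surface. Vertical depth h = y·sinθ with sinθ = 0.726575.
With the apex down, the centroid sits h/3 = 2.64/3 = 0.88 m below the base (the top edge), so y_c = 3.34 + 0.88 = 4.22 m and h_c = 4.22 × 0.726575 = 3.06615 m.
A = ½ × 2.63 × 2.64 = 3.4716 m².
Resultant F = γ·h_c·A = 12.3606 × 3.06615 × 3.4716 = 131.572 kN.

F ≈ 132 kN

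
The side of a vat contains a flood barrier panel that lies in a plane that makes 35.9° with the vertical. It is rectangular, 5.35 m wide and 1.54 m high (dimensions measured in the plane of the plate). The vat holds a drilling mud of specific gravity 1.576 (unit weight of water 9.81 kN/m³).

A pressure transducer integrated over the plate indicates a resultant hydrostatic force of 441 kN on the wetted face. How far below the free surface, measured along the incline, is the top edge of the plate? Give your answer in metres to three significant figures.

y_top ≈ 3.50 m

γ = 1.576 × 9.81 = 15.46056 kN/m³.
A = 5.35 × 1.54 = 8.239 m².
From F = γ·h_c·A, the centroid depth is h_c = 441/(15.46056 × 8.239) = 3.46209 m.
The plate makes 35.9° with the vertical, i.e. θ = 90° − 35.9° = 54.1° to the horizontal. Measuring y along the incline from the free-surface line, vertical depth h = y·sinθ with sinθ = 0.810042.
Along the incline, y_c = h_c/sinθ = 3.46209/0.810042 = 4.27396 m.
The centroid lies 1.54/2 = 0.77 m below the top edge, so the top edge sits at y_top = 4.27396 − 0.77 = 3.50396 m along the incline.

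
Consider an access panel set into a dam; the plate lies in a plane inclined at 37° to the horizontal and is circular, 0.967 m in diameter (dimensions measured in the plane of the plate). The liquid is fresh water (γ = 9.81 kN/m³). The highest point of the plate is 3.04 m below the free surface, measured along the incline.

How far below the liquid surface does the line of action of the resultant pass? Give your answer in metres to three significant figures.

γ = 9.81 kN/m³.
Let θ = 37° be the plate's angle to the horizontal; measure y along the incline from where the plane meets the free surface. Vertical depth h = y·sinθ with sinθ = 0.601815.
The centroid is at the centre, 0.4835 m below the top of the plate, so y_c = 3.04 + 0.4835 = 3.5235 m and h_c = 3.5235 × 0.601815 = 2.1205 m.
A = π(0.4835)² = 0.734417 m².
Resultant F = γ·h_c·A = 9.81 × 2.1205 × 0.734417 = 15.2774 kN.
I_c = πr⁴/4 = π × 0.4835⁴/4 = 0.0429216 m⁴.
Centre of pressure: y_p = y_c + I_c/(y_c·A) = 3.5235 + 0.0429216/(3.5235 × 0.734417) = 3.5235 + 0.0165867 = 3.54009 m along the plane.
Vertically, h_p = y_p·sinθ = 3.54009 × 0.601815 = 2.13048 m.

h_p = 2.13 m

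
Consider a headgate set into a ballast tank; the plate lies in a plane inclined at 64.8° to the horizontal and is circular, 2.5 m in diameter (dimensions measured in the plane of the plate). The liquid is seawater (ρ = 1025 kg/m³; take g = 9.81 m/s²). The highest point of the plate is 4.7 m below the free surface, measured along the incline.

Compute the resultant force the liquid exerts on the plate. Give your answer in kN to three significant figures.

F ≈ 266 kN

γ = ρg = 1025 × 9.81 / 1000 = 10.05525 kN/m³.
Let θ = 64.8° be the plate's angle to the horizontal; measure y along the incline from where the plane meets the free surface. Vertical depth h = y·sinθ with sinθ = 0.904827.
The centroid is at the centre, 1.25 m below the top of the plate, so y_c = 4.7 + 1.25 = 5.95 m and h_c = 5.95 × 0.904827 = 5.38372 m.
A = π(1.25)² = 4.90874 m².
Resultant F = γ·h_c·A = 10.05525 × 5.38372 × 4.90874 = 265.733 kN.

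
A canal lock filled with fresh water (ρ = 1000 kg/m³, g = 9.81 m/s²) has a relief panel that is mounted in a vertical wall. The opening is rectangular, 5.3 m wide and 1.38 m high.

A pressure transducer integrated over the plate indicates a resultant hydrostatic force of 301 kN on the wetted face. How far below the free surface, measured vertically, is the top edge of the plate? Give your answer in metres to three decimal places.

γ = ρg = 1000 × 9.81 = 9810 N/m³ = 9.81 kN/m³.
A = 5.3 × 1.38 = 7.314 m².
From F = γ·h_c·A, the centroid depth is h_c = 301/(9.81 × 7.314) = 4.1951 m.
The centroid lies 1.38/2 = 0.69 m below the top edge, so the top edge sits at h_top = 4.1951 − 0.69 = 3.5051 m below the surface.

d_top ≈ 3.505 m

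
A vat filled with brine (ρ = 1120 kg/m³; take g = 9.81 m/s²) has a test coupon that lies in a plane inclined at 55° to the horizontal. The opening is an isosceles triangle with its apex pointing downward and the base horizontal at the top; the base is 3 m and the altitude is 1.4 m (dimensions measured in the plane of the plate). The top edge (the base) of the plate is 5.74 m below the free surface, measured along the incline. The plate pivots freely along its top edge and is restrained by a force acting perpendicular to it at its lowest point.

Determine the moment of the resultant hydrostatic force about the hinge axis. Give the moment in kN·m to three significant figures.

γ = ρg = 1120 × 9.81 / 1000 = 10.9872 kN/m³.
Let θ = 55° be the plate's angle to the horizontal; measure y along the incline from where the plane meets the free surface. Vertical depth h = y·sinθ with sinθ = 0.819152.
With the apex down, the centroid sits h/3 = 1.4/3 = 0.466667 m below the base (the top edge), so y_c = 5.74 + 0.466667 = 6.20667 m and h_c = 6.20667 × 0.819152 = 5.08421 m.
A = ½ × 3 × 1.4 = 2.1 m².
Resultant F = γ·h_c·A = 10.9872 × 5.08421 × 2.1 = 117.309 kN.
I_c = b·h³/36 = 3 × 1.4³/36 = 0.228667 m⁴.
Centre of pressure: y_p = y_c + I_c/(y_c·A) = 6.20667 + 0.228667/(6.20667 × 2.1) = 6.20667 + 0.0175439 = 6.22421 m along the plane.
The resultant acts 0.466667 + 0.0175439 = 0.484211 m (along the plate) below the hinge at the top edge, so the moment about the hinge is M = F × 0.484211 = 117.309 × 0.484211 = 56.8023 kN·m.

M ≈ 56.8 kN·m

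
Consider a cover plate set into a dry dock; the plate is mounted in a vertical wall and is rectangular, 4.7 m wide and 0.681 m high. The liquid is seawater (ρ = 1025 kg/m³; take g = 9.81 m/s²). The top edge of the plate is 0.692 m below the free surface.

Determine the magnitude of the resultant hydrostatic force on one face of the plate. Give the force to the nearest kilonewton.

F ≈ 33 kN

γ = ρg = 1025 × 9.81 / 1000 = 10.05525 kN/m³.
The centroid lies 0.681/2 = 0.3405 m below the top edge, so the centroid depth is h_c = 0.692 + 0.3405 = 1.0325 m.
A = 4.7 × 0.681 = 3.2007 m².
Resultant F = γ·h_c·A = 10.05525 × 1.0325 × 3.2007 = 33.2298 kN.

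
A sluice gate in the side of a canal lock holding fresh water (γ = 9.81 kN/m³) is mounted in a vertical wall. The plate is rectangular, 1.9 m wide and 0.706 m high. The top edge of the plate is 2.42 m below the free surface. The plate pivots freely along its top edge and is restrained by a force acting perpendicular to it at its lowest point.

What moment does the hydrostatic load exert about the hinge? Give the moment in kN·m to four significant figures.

γ = 9.81 kN/m³.
The centroid lies 0.706/2 = 0.353 m below the top edge, so the centroid depth is h_c = 2.42 + 0.353 = 2.773 m.
A = 1.9 × 0.706 = 1.3414 m².
Resultant F = γ·h_c·A = 9.81 × 2.773 × 1.3414 = 36.4903 kN.
I_c = b·h³/12 = 1.9 × 0.706³/12 = 0.0557168 m⁴.
Centre of pressure: y_p = y_c + I_c/(y_c·A) = 2.773 + 0.0557168/(2.773 × 1.3414) = 2.773 + 0.0149788 = 2.78798 m along the plane.
The resultant acts 0.353 + 0.0149788 = 0.367979 m (along the plate) below the hinge at the top edge, so the moment about the hinge is M = F × 0.367979 = 36.4903 × 0.367979 = 13.4277 kN·m.

M ≈ 13.43 kN·m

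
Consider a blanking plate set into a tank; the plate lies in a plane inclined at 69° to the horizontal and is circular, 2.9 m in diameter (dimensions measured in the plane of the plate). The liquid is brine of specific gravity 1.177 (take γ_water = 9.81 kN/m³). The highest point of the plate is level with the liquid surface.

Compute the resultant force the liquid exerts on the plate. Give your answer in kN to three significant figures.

γ = 1.177 × 9.81 = 11.54637 kN/m³.
Let θ = 69° be the plate's angle to the horizontal; measure y along the incline from where the plane meets the free surface. Vertical depth h = y·sinθ with sinθ = 0.933580.
The centroid is at the centre, 1.45 m below the top of the plate, so y_c = 1.45 m and h_c = 1.45 × 0.933580 = 1.35369 m.
A = π(1.45)² = 6.6052 m².
Resultant F = γ·h_c·A = 11.54637 × 1.35369 × 6.6052 = 103.241 kN.

F ≈ 103 kN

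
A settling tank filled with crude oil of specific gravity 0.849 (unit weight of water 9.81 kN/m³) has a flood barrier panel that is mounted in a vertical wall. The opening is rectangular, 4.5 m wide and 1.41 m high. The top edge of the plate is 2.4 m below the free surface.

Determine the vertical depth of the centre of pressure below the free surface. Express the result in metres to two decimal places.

h_p = 3.16 m

γ = 0.849 × 9.81 = 8.32869 kN/m³.
The centroid lies 1.41/2 = 0.705 m below the top edge, so the centroid depth is h_c = 2.4 + 0.705 = 3.105 m.
A = 4.5 × 1.41 = 6.345 m².
Resultant F = γ·h_c·A = 8.32869 × 3.105 × 6.345 = 164.085 kN.
I_c = b·h³/12 = 4.5 × 1.41³/12 = 1.05121 m⁴.
Centre of pressure: y_p = y_c + I_c/(y_c·A) = 3.105 + 1.05121/(3.105 × 6.345) = 3.105 + 0.0533576 = 3.15836 m along the plane.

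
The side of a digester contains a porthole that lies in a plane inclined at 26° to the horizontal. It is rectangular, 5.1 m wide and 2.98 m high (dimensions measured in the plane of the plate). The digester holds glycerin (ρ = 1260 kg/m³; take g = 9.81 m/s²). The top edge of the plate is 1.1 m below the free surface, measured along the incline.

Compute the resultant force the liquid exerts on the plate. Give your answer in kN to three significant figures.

F ≈ 213 kN

γ = ρg = 1260 × 9.81 / 1000 = 12.3606 kN/m³.
Let θ = 26° be the plate's angle to the horizontal; measure y along the incline from where the plane meets the free surface. Vertical depth h = y·sinθ with sinθ = 0.438371.
The centroid lies 2.98/2 = 1.49 m below the top edge, so y_c = 1.1 + 1.49 = 2.59 m and h_c = 2.59 × 0.438371 = 1.13538 m.
A = 5.1 × 2.98 = 15.198 m².
Resultant F = γ·h_c·A = 12.3606 × 1.13538 × 15.198 = 213.288 kN.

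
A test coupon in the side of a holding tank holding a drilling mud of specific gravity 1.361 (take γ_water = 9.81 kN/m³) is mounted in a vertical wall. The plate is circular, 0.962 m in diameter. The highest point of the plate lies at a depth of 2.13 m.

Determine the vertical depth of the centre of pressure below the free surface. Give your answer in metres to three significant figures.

h_p = 2.63 m

γ = 1.361 × 9.81 = 13.35141 kN/m³.
The centroid is at the centre, 0.481 m below the top of the plate, so the centroid depth is h_c = 2.13 + 0.481 = 2.611 m.
A = π(0.481)² = 0.726842 m².
Resultant F = γ·h_c·A = 13.35141 × 2.611 × 0.726842 = 25.3381 kN.
I_c = πr⁴/4 = π × 0.481⁴/4 = 0.0420407 m⁴.
Centre of pressure: y_p = y_c + I_c/(y_c·A) = 2.611 + 0.0420407/(2.611 × 0.726842) = 2.611 + 0.0221525 = 2.63315 m along the plane.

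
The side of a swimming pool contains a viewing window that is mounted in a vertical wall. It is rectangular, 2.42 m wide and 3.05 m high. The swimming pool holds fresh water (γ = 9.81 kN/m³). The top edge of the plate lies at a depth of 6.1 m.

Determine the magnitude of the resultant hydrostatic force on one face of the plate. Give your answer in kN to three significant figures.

F ≈ 552 kN

γ = 9.81 kN/m³.
The centroid lies 3.05/2 = 1.525 m below the top edge, so the centroid depth is h_c = 6.1 + 1.525 = 7.625 m.
A = 2.42 × 3.05 = 7.381 m².
Resultant F = γ·h_c·A = 9.81 × 7.625 × 7.381 = 552.108 kN.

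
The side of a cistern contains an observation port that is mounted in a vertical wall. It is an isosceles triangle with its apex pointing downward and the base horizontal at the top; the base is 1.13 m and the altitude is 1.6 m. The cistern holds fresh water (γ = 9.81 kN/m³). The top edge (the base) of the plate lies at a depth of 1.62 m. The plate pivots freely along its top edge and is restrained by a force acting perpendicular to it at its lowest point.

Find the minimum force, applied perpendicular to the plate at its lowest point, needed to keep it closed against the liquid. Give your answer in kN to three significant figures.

γ = 9.81 kN/m³.
With the apex down, the centroid sits h/3 = 1.6/3 = 0.533333 m below the base (the top edge), so the centroid depth is h_c = 1.62 + 0.533333 = 2.15333 m.
A = ½ × 1.13 × 1.6 = 0.904 m².
Resultant F = γ·h_c·A = 9.81 × 2.15333 × 0.904 = 19.0962 kN.
I_c = b·h³/36 = 1.13 × 1.6³/36 = 0.128569 m⁴.
Centre of pressure: y_p = y_c + I_c/(y_c·A) = 2.15333 + 0.128569/(2.15333 × 0.904) = 2.15333 + 0.0660476 = 2.21938 m along the plane.
The resultant acts 0.533333 + 0.0660476 = 0.599381 m (along the plate) below the hinge at the top edge, so the moment about the hinge is M = F × 0.599381 = 19.0962 × 0.599381 = 11.4459 kN·m.
A normal force at the bottom, 1.6 m from the hinge, must supply this moment: P = 11.4459/1.6 = 7.15369 kN.

P ≈ 7.15 kN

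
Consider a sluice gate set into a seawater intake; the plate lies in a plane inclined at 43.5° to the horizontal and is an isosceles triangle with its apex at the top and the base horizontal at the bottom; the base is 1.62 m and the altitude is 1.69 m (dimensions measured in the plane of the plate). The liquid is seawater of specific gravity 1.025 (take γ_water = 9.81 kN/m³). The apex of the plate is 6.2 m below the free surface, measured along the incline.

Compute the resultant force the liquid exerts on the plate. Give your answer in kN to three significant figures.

γ = 1.025 × 9.81 = 10.05525 kN/m³.
Let θ = 43.5° be the plate's angle to the horizontal; measure y along the incline from where the plane meets the free surface. Vertical depth h = y·sinθ with sinθ = 0.688355.
With the apex up, the centroid sits 2h/3 = 2 × 1.69/3 = 1.12667 m below the apex, so y_c = 6.2 + 1.12667 = 7.32667 m and h_c = 7.32667 × 0.688355 = 5.04335 m.
A = ½ × 1.62 × 1.69 = 1.3689 m².
Resultant F = γ·h_c·A = 10.05525 × 5.04335 × 1.3689 = 69.4199 kN.

F ≈ 69.4 kN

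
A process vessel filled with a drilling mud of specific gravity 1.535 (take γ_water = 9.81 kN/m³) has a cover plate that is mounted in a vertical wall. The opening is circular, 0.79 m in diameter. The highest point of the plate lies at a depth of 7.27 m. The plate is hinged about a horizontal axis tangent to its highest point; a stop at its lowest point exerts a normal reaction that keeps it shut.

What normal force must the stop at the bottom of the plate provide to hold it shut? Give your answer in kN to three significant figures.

P ≈ 28.7 kN

γ = 1.535 × 9.81 = 15.05835 kN/m³.
The centroid is at the centre, 0.395 m below the top of the plate, so the centroid depth is h_c = 7.27 + 0.395 = 7.665 m.
A = π(0.395)² = 0.490167 m².
Resultant F = γ·h_c·A = 15.05835 × 7.665 × 0.490167 = 56.5762 kN.
I_c = πr⁴/4 = π × 0.395⁴/4 = 0.0191196 m⁴.
Centre of pressure: y_p = y_c + I_c/(y_c·A) = 7.665 + 0.0191196/(7.665 × 0.490167) = 7.665 + 0.00508888 = 7.67009 m along the plane.
The resultant acts 0.395 + 0.00508888 = 0.400089 m (along the plate) below the hinge at the top edge, so the moment about the hinge is M = F × 0.400089 = 56.5762 × 0.400089 = 22.6355 kN·m.
A normal force at the bottom, 0.79 m from the hinge, must supply this moment: P = 22.6355/0.79 = 28.6525 kN.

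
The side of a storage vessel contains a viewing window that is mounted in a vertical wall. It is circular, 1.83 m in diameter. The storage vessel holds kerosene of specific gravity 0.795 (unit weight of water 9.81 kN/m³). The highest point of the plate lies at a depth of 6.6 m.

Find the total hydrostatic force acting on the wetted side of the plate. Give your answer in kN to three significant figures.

γ = 0.795 × 9.81 = 7.79895 kN/m³.
The centroid is at the centre, 0.915 m below the top of the plate, so the centroid depth is h_c = 6.6 + 0.915 = 7.515 m.
A = π(0.915)² = 2.63022 m².
Resultant F = γ·h_c·A = 7.79895 × 7.515 × 2.63022 = 154.155 kN.

F ≈ 154 kN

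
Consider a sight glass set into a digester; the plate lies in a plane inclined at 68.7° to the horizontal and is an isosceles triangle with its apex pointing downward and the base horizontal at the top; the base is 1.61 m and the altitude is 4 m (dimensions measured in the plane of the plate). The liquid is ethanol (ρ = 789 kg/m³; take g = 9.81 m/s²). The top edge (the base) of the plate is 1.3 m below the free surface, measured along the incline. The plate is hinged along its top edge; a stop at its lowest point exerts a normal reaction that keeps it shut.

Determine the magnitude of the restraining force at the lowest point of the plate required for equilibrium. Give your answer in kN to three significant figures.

γ = ρg = 789 × 9.81 / 1000 = 7.74009 kN/m³.
Let θ = 68.7° be the plate's angle to the horizontal; measure y along the incline from where the plane meets the free surface. Vertical depth h = y·sinθ with sinθ = 0.931691.
With the apex down, the centroid sits h/3 = 4/3 = 1.33333 m below the base (the top edge), so y_c = 1.3 + 1.33333 = 2.63333 m and h_c = 2.63333 × 0.931691 = 2.45345 m.
A = ½ × 1.61 × 4 = 3.22 m².
Resultant F = γ·h_c·A = 7.74009 × 2.45345 × 3.22 = 61.1476 kN.
I_c = b·h³/36 = 1.61 × 4³/36 = 2.86222 m⁴.
Centre of pressure: y_p = y_c + I_c/(y_c·A) = 2.63333 + 2.86222/(2.63333 × 3.22) = 2.63333 + 0.337553 = 2.97088 m along the plane.
The resultant acts 1.33333 + 0.337553 = 1.67088 m (along the plate) below the hinge at the top edge, so the moment about the hinge is M = F × 1.67088 = 61.1476 × 1.67088 = 102.17 kN·m.
A normal force at the bottom, 4 m from the hinge, must supply this moment: P = 102.17/4 = 25.5425 kN.

P ≈ 25.5 kN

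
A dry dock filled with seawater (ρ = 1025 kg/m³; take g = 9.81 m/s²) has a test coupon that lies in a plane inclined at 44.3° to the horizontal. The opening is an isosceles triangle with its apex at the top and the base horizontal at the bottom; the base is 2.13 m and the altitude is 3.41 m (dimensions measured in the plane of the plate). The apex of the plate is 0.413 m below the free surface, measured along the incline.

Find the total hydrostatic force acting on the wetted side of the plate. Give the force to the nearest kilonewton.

F ≈ 69 kN

γ = ρg = 1025 × 9.81 / 1000 = 10.05525 kN/m³.
Let θ = 44.3° be the plate's angle to the horizontal; measure y along the incline from where the plane meets the free surface. Vertical depth h = y·sinθ with sinθ = 0.698415.
With the apex up, the centroid sits 2h/3 = 2 × 3.41/3 = 2.27333 m below the apex, so y_c = 0.413 + 2.27333 = 2.68633 m and h_c = 2.68633 × 0.698415 = 1.87617 m.
A = ½ × 2.13 × 3.41 = 3.63165 m².
Resultant F = γ·h_c·A = 10.05525 × 1.87617 × 3.63165 = 68.5124 kN.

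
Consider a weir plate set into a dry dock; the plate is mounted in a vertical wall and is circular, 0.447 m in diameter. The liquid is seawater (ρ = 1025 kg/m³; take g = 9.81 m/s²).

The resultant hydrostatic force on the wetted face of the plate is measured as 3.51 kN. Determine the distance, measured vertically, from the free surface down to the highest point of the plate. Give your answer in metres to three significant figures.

γ = ρg = 1025 × 9.81 / 1000 = 10.05525 kN/m³.
A = π(0.2235)² = 0.15693 m².
From F = γ·h_c·A, the centroid depth is h_c = 3.51/(10.05525 × 0.15693) = 2.22438 m.
The centroid is at the centre, 0.2235 m below the top of the plate, so the highest point sits at h_top = 2.22438 − 0.2235 = 2.00088 m below the surface.

d_top ≈ 2.00 m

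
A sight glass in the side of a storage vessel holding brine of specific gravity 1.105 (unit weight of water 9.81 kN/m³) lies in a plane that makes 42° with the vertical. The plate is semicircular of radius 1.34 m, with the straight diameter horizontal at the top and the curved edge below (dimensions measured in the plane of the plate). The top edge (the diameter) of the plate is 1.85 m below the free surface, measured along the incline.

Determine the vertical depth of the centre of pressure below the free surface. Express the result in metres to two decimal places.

h_p = 1.84 m

γ = 1.105 × 9.81 = 10.84005 kN/m³.
The plate makes 42° with the vertical, i.e. θ = 90° − 42° = 48° to the horizontal. Measuring y along the incline from the free-surface line, vertical depth h = y·sinθ with sinθ = 0.743145.
The centroid of a semicircle lies 4r/(3π) = 0.568714 m from the diameter, here below the top edge, so y_c = 1.85 + 0.568714 = 2.41871 m and h_c = 2.41871 × 0.743145 = 1.79745 m.
A = πr²/2 = π × 1.34²/2 = 2.82052 m².
Resultant F = γ·h_c·A = 10.84005 × 1.79745 × 2.82052 = 54.9563 kN.
I_c = (π/8 − 8/(9π))·r⁴ = 0.109757 × 1.34⁴ = 0.353876 m⁴.
Centre of pressure: y_p = y_c + I_c/(y_c·A) = 2.41871 + 0.353876/(2.41871 × 2.82052) = 2.41871 + 0.0518726 = 2.47058 m along the plane.
Vertically, h_p = y_p·sinθ = 2.47058 × 0.743145 = 1.836 m.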